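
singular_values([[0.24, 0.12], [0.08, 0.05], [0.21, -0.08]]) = [0.33, 0.14]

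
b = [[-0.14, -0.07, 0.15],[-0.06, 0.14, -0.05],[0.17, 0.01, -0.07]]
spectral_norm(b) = 0.28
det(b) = -0.00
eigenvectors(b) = [[0.76, 0.4, -0.30],[0.03, 0.56, 0.94],[-0.65, 0.72, -0.17]]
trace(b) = -0.07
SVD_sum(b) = [[-0.16,-0.05,0.13], [0.01,0.00,-0.01], [0.13,0.04,-0.10]] + [[0.02, -0.03, 0.01], [-0.08, 0.13, -0.05], [0.03, -0.05, 0.02]] + [[0.01, 0.01, 0.01], [0.0, 0.01, 0.01], [0.01, 0.01, 0.02]]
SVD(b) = [[-0.77, 0.18, 0.61],[0.07, -0.93, 0.37],[0.63, 0.33, 0.70]] @ diag([0.2762262085246473, 0.1712745402293348, 0.031050178636008462]) @ [[0.76,0.25,-0.59], [0.50,-0.81,0.3], [0.41,0.52,0.75]]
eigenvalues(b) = [-0.27, 0.03, 0.17]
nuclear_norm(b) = 0.48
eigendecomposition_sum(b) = [[-0.17, -0.03, 0.12], [-0.01, -0.0, 0.01], [0.14, 0.03, -0.10]] + [[0.01, 0.00, 0.01], [0.01, 0.01, 0.01], [0.01, 0.01, 0.02]] + [[0.02, -0.04, 0.02], [-0.06, 0.14, -0.07], [0.01, -0.02, 0.01]]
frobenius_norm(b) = 0.33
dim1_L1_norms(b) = [0.36, 0.25, 0.25]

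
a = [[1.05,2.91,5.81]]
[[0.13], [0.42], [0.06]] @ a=[[0.14, 0.38, 0.76], [0.44, 1.22, 2.44], [0.06, 0.17, 0.35]]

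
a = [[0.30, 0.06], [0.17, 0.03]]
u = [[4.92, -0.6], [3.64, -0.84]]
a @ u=[[1.69, -0.23], [0.95, -0.13]]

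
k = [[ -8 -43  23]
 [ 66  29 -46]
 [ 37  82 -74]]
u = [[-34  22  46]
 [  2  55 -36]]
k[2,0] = 37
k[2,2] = -74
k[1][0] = 66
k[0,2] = 23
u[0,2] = 46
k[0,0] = -8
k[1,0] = 66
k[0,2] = 23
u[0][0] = -34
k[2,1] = 82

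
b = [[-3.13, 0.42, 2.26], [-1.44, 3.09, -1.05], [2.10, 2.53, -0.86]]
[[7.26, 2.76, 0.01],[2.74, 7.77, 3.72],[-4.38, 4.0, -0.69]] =b@[[-2.02, -0.72, -1.14], [0.08, 2.12, 0.13], [0.40, -0.17, -1.6]]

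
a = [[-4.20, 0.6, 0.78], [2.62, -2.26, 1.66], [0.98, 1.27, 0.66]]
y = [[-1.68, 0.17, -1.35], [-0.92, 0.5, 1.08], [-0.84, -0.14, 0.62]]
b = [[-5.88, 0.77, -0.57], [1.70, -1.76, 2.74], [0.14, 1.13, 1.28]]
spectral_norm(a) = 5.31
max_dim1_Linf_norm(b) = 5.88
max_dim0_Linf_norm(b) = 5.88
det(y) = -1.57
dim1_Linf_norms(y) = [1.68, 1.08, 0.84]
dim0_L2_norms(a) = [5.05, 2.66, 1.95]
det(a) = 19.38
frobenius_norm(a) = 6.03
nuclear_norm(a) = 9.24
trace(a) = -5.80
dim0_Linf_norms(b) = [5.88, 1.76, 2.74]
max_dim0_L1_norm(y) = 3.44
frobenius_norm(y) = 2.84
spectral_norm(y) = 2.20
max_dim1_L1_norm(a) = 6.54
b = a + y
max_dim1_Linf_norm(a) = 4.2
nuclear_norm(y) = 4.35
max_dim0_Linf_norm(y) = 1.68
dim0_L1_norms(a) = [7.8, 4.13, 3.1]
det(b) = 28.84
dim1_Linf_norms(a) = [4.2, 2.62, 1.27]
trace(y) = -0.56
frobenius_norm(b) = 7.21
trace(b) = -6.36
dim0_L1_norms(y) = [3.44, 0.81, 3.05]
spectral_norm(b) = 6.44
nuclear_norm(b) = 10.84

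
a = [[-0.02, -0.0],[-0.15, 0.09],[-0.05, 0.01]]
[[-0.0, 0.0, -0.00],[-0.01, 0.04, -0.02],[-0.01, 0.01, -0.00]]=a @ [[0.24, -0.09, 0.08],  [0.30, 0.32, -0.06]]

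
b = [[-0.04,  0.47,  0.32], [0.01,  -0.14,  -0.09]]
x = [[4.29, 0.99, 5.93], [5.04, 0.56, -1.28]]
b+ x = [[4.25, 1.46, 6.25], [5.05, 0.42, -1.37]]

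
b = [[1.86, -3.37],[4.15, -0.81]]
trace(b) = 1.05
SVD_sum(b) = [[2.85, -1.84],[3.3, -2.13]] + [[-0.99,-1.53], [0.85,1.32]]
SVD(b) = [[-0.65,  -0.76], [-0.76,  0.65]] @ diag([5.187275468469959, 2.40567520962614]) @ [[-0.84,0.54], [0.54,0.84]]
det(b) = 12.48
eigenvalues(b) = [(0.53+3.49j), (0.53-3.49j)]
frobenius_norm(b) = 5.72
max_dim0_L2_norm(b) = 4.55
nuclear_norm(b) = 7.59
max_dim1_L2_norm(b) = 4.23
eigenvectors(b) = [[(0.24+0.63j), 0.24-0.63j], [0.74+0.00j, (0.74-0j)]]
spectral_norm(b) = 5.19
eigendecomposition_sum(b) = [[0.93+1.65j,(-1.68+0.25j)], [2.08-0.31j,-0.41+1.85j]] + [[0.93-1.65j,  -1.68-0.25j], [(2.07+0.31j),  -0.41-1.85j]]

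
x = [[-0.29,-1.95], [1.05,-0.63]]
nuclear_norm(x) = 3.14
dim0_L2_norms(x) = [1.09, 2.05]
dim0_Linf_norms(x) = [1.05, 1.95]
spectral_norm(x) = 2.05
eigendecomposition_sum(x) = [[-0.14+0.74j,  (-0.97-0.32j)],[0.52+0.17j,  -0.32+0.68j]] + [[(-0.14-0.74j), (-0.97+0.32j)], [0.52-0.17j, -0.32-0.68j]]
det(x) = 2.23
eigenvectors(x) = [[0.81+0.00j, 0.81-0.00j],[0.07-0.59j, (0.07+0.59j)]]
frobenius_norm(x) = 2.32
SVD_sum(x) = [[0.06, -1.94], [0.02, -0.66]] + [[-0.35,-0.01],[1.03,0.03]]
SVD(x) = [[0.95, 0.32],[0.32, -0.95]] @ diag([2.049989231428643, 1.0879081537641873]) @ [[0.03, -1.0], [-1.0, -0.03]]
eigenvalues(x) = [(-0.46+1.42j), (-0.46-1.42j)]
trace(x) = -0.92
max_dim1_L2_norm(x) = 1.97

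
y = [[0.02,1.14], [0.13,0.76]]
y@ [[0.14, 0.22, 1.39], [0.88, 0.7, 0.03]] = [[1.01, 0.8, 0.06], [0.69, 0.56, 0.20]]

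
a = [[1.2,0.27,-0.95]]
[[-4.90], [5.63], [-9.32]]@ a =[[-5.88,-1.32,4.66], [6.76,1.52,-5.35], [-11.18,-2.52,8.85]]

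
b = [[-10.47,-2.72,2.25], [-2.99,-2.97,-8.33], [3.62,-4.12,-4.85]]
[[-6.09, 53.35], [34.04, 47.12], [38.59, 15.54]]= b @[[1.28, -4.36], [-4.98, -4.8], [-2.77, -2.38]]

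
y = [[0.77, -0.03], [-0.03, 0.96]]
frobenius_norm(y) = 1.23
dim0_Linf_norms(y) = [0.77, 0.96]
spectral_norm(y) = 0.96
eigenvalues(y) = [0.77, 0.96]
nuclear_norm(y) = 1.73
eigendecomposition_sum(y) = [[0.75, 0.12], [0.12, 0.02]] + [[0.02, -0.15], [-0.15, 0.94]]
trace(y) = 1.73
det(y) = 0.74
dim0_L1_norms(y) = [0.8, 0.99]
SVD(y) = [[-0.15, 0.99], [0.99, 0.15]] @ diag([0.9646242942258564, 0.7653757057741435]) @ [[-0.15, 0.99], [0.99, 0.15]]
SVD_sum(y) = [[0.02, -0.15], [-0.15, 0.94]] + [[0.75, 0.12], [0.12, 0.02]]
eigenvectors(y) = [[-0.99, 0.15], [-0.15, -0.99]]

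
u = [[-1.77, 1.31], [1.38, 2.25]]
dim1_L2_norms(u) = [2.2, 2.64]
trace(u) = 0.48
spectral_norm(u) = 2.66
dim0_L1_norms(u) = [3.15, 3.56]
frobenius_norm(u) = 3.44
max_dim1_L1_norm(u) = 3.63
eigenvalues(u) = [-2.18, 2.66]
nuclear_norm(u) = 4.84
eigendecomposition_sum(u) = [[-1.99, 0.59], [0.62, -0.18]] + [[0.22, 0.72], [0.76, 2.43]]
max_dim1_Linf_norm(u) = 2.25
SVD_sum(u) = [[0.21, 0.55],[0.93, 2.42]] + [[-1.98, 0.76], [0.45, -0.17]]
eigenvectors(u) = [[-0.95, -0.28], [0.3, -0.96]]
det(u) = -5.79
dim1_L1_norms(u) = [3.08, 3.63]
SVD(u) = [[0.22, 0.98],[0.98, -0.22]] @ diag([2.66103509044999, 2.175957777024594]) @ [[0.36, 0.93], [-0.93, 0.36]]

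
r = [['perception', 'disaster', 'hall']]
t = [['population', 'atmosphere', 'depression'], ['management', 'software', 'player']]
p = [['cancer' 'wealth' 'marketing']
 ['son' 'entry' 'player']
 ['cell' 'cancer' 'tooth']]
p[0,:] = ['cancer', 'wealth', 'marketing']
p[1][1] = 'entry'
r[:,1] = ['disaster']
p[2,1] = 'cancer'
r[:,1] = ['disaster']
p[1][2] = 'player'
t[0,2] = 'depression'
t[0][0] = 'population'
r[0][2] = 'hall'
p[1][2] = 'player'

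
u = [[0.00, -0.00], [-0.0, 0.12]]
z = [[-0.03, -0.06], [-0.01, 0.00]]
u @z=[[0.0, 0.00], [-0.0, 0.0]]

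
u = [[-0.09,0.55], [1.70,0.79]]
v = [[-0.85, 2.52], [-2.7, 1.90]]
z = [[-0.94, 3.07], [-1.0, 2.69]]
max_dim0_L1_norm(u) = 1.79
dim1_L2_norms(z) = [3.21, 2.87]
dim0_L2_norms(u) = [1.7, 0.96]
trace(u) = 0.70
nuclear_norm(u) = 2.42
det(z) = 0.54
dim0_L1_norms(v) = [3.55, 4.42]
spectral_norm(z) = 4.30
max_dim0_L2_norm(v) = 3.16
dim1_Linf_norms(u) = [0.55, 1.7]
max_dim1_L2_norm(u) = 1.87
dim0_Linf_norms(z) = [1.0, 3.07]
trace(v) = 1.05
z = v + u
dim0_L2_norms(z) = [1.37, 4.08]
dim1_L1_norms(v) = [3.37, 4.6]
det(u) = -1.01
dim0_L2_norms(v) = [2.83, 3.16]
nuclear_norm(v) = 5.32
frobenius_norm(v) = 4.24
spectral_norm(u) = 1.88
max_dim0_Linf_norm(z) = 3.07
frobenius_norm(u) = 1.96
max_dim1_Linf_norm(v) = 2.7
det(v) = 5.19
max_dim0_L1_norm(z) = 5.76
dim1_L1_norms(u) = [0.64, 2.49]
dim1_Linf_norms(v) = [2.52, 2.7]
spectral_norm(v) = 4.04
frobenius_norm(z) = 4.31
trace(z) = 1.75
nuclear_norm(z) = 4.43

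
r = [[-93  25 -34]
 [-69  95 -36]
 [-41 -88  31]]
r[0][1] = 25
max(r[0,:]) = 25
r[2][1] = -88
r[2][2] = 31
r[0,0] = -93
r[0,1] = 25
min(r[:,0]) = -93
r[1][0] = -69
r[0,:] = [-93, 25, -34]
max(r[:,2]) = 31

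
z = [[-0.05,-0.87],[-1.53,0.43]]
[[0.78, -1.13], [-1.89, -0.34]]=z @ [[0.97,  0.58], [-0.95,  1.27]]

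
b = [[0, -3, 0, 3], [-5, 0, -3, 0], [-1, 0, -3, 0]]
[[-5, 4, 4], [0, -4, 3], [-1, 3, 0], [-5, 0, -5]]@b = [[-24, 15, -24, -15], [17, 0, 3, 0], [-15, 3, -9, -3], [5, 15, 15, -15]]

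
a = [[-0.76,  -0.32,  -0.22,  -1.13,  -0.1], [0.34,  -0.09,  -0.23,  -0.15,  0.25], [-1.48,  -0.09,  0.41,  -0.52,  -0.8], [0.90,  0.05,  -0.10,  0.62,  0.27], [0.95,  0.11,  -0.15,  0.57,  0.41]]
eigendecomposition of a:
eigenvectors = [[(-0.2+0j),(-0.57+0j),-0.57-0.00j,(-0.34+0j),0.36+0.00j], [0.22+0.00j,0.03+0.07j,0.03-0.07j,(-0.64+0j),-0.05+0.00j], [-0.79+0.00j,-0.54-0.10j,(-0.54+0.1j),(0.18+0j),0.85+0.00j], [(0.31+0j),0.41+0.17j,0.41-0.17j,0.32+0.00j,-0.39+0.00j], [(0.44+0j),0.42+0.06j,0.42-0.06j,0.58+0.00j,0.04+0.00j]]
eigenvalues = [(0.71+0j), (-0.06+0.36j), (-0.06-0.36j), 0j, (-0.01+0j)]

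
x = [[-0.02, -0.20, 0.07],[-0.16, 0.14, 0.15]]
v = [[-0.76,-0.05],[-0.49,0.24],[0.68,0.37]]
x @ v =[[0.16, -0.02], [0.16, 0.1]]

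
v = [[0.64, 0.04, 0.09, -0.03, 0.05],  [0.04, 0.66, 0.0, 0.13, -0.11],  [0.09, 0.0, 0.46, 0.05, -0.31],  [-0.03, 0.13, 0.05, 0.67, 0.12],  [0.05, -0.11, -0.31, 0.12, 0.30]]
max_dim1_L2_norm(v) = 0.7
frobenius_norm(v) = 1.38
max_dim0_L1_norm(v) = 1.0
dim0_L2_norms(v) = [0.65, 0.68, 0.56, 0.7, 0.46]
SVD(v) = [[-0.16, 0.4, 0.89, -0.02, -0.16], [-0.71, 0.02, -0.09, 0.67, 0.18], [-0.28, 0.56, -0.21, -0.49, 0.56], [-0.6, -0.53, 0.08, -0.55, -0.22], [0.17, -0.49, 0.39, 0.04, 0.76]] @ diag([0.8052634369513311, 0.7471527321148808, 0.63353877829846, 0.545746565037508, 0.0017015124021797447]) @ [[-0.16, -0.71, -0.28, -0.60, 0.17],  [0.40, 0.02, 0.56, -0.53, -0.49],  [0.89, -0.09, -0.21, 0.08, 0.39],  [-0.02, 0.67, -0.49, -0.55, 0.04],  [0.16, -0.18, -0.56, 0.22, -0.76]]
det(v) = -0.00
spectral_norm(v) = 0.81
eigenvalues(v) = [-0.0, 0.81, 0.75, 0.63, 0.55]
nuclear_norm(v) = 2.73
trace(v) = 2.73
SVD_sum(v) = [[0.02, 0.09, 0.04, 0.08, -0.02], [0.09, 0.41, 0.16, 0.34, -0.10], [0.04, 0.16, 0.06, 0.14, -0.04], [0.08, 0.34, 0.14, 0.29, -0.08], [-0.02, -0.10, -0.04, -0.08, 0.02]] + [[0.12,0.0,0.17,-0.16,-0.15],[0.00,0.00,0.01,-0.01,-0.01],[0.17,0.01,0.24,-0.22,-0.21],[-0.16,-0.01,-0.22,0.21,0.19],[-0.15,-0.01,-0.21,0.19,0.18]] + [[0.50, -0.05, -0.12, 0.04, 0.22], [-0.05, 0.01, 0.01, -0.0, -0.02], [-0.12, 0.01, 0.03, -0.01, -0.05], [0.04, -0.00, -0.01, 0.0, 0.02], [0.22, -0.02, -0.05, 0.02, 0.1]] + [[0.0,-0.01,0.0,0.01,-0.0],[-0.01,0.25,-0.18,-0.20,0.02],[0.0,-0.18,0.13,0.15,-0.01],[0.01,-0.20,0.15,0.17,-0.01],[-0.00,0.02,-0.01,-0.01,0.00]] + [[-0.0, 0.0, 0.00, -0.0, 0.00], [0.0, -0.0, -0.00, 0.00, -0.0], [0.0, -0.0, -0.0, 0.0, -0.00], [-0.0, 0.00, 0.0, -0.0, 0.0], [0.0, -0.0, -0.0, 0.0, -0.00]]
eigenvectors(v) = [[0.16, -0.16, 0.4, -0.89, 0.02], [-0.18, -0.71, 0.02, 0.09, -0.67], [-0.56, -0.28, 0.56, 0.21, 0.49], [0.22, -0.60, -0.53, -0.08, 0.55], [-0.76, 0.17, -0.49, -0.39, -0.04]]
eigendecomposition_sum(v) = [[-0.00, 0.00, 0.00, -0.0, 0.00], [0.0, -0.0, -0.00, 0.00, -0.00], [0.00, -0.00, -0.0, 0.0, -0.0], [-0.00, 0.0, 0.0, -0.00, 0.0], [0.0, -0.0, -0.0, 0.00, -0.00]] + [[0.02, 0.09, 0.04, 0.08, -0.02],[0.09, 0.41, 0.16, 0.34, -0.1],[0.04, 0.16, 0.06, 0.14, -0.04],[0.08, 0.34, 0.14, 0.29, -0.08],[-0.02, -0.1, -0.04, -0.08, 0.02]] + [[0.12,0.00,0.17,-0.16,-0.15], [0.0,0.00,0.01,-0.01,-0.01], [0.17,0.01,0.24,-0.22,-0.21], [-0.16,-0.01,-0.22,0.21,0.19], [-0.15,-0.01,-0.21,0.19,0.18]] + [[0.5,  -0.05,  -0.12,  0.04,  0.22],  [-0.05,  0.01,  0.01,  -0.00,  -0.02],  [-0.12,  0.01,  0.03,  -0.01,  -0.05],  [0.04,  -0.0,  -0.01,  0.0,  0.02],  [0.22,  -0.02,  -0.05,  0.02,  0.10]] + [[0.00, -0.01, 0.00, 0.01, -0.0], [-0.01, 0.25, -0.18, -0.2, 0.02], [0.0, -0.18, 0.13, 0.15, -0.01], [0.01, -0.20, 0.15, 0.17, -0.01], [-0.00, 0.02, -0.01, -0.01, 0.00]]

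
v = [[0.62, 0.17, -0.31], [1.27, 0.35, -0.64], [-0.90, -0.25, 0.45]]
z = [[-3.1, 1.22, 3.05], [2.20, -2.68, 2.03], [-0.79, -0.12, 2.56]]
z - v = [[-3.72,1.05,3.36], [0.93,-3.03,2.67], [0.11,0.13,2.11]]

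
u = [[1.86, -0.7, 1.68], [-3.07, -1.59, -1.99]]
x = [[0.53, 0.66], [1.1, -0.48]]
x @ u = [[-1.04, -1.42, -0.42], [3.52, -0.01, 2.8]]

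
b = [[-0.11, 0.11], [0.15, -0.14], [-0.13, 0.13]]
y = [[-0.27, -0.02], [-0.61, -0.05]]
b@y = [[-0.04, -0.00],[0.04, 0.00],[-0.04, -0.00]]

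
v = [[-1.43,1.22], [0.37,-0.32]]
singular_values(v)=[1.94, 0.0]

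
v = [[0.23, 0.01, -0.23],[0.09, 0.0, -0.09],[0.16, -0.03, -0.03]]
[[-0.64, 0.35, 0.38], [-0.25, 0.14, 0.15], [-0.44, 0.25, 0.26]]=v@[[-2.69, 1.42, 1.7],  [0.36, -0.57, 0.35],  [0.09, -0.13, 0.06]]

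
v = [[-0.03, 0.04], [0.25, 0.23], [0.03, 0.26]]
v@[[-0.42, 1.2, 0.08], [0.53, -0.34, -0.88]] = [[0.03, -0.05, -0.04], [0.02, 0.22, -0.18], [0.13, -0.05, -0.23]]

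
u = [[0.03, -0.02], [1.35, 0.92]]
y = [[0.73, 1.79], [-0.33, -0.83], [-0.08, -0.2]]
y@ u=[[2.44, 1.63],[-1.13, -0.76],[-0.27, -0.18]]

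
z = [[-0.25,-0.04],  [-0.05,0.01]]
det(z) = -0.004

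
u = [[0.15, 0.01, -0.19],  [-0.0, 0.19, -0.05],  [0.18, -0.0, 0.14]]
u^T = [[0.15,-0.0,0.18], [0.01,0.19,-0.00], [-0.19,-0.05,0.14]]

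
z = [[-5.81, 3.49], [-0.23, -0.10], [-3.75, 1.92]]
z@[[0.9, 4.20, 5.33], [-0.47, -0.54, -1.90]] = [[-6.87,-26.29,-37.60],[-0.16,-0.91,-1.04],[-4.28,-16.79,-23.64]]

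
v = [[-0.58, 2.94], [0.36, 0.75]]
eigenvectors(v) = [[-0.98,-0.84],  [0.19,-0.54]]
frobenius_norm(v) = 3.11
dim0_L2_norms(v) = [0.68, 3.03]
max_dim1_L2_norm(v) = 3.0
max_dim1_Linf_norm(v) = 2.94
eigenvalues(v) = [-1.14, 1.31]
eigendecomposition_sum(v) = [[-0.88,1.37],[0.17,-0.26]] + [[0.30,1.57], [0.19,1.01]]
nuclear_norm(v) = 3.56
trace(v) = 0.17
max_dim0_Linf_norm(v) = 2.94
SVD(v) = [[0.97,  0.22],[0.22,  -0.97]] @ diag([3.07176475169203, 0.4861700425390276]) @ [[-0.16,0.99], [-0.99,-0.16]]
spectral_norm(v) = 3.07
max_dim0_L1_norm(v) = 3.69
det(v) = -1.49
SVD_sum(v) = [[-0.47, 2.96],[-0.11, 0.68]] + [[-0.11, -0.02], [0.47, 0.07]]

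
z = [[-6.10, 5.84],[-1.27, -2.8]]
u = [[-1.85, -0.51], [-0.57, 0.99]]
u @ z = [[11.93, -9.38], [2.22, -6.10]]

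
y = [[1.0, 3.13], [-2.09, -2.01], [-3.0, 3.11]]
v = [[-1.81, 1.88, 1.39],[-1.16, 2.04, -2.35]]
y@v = [[-5.44,8.27,-5.97], [6.11,-8.03,1.82], [1.82,0.70,-11.48]]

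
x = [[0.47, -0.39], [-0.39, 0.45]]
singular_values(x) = [0.85, 0.07]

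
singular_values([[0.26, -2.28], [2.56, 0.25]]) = [2.57, 2.29]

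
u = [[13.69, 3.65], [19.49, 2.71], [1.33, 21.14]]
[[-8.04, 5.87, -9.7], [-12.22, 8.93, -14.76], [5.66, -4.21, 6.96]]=u @ [[-0.67, 0.49, -0.81], [0.31, -0.23, 0.38]]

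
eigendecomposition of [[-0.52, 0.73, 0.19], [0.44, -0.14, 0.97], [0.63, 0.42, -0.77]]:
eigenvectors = [[0.51+0.00j,0.42+0.39j,(0.42-0.39j)], [(0.75+0j),-0.60+0.00j,-0.60-0.00j], [0.43+0.00j,0.39-0.39j,0.39+0.39j]]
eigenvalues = [(0.71+0j), (-1.07+0.34j), (-1.07-0.34j)]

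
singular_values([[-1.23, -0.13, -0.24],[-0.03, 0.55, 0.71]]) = [1.28, 0.87]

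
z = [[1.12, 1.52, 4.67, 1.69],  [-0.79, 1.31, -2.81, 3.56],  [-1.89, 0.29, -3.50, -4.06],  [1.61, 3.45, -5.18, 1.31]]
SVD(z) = [[-0.51, -0.38, -0.52, 0.57], [0.33, -0.52, 0.61, 0.50], [0.46, 0.61, -0.23, 0.61], [0.65, -0.46, -0.55, -0.23]] @ diag([8.572534464428296, 6.47191775519219, 2.9399902599269576, 1.598433826516359]) @ [[-0.08, 0.24, -0.97, -0.08],[-0.3, -0.41, -0.00, -0.86],[-0.52, -0.67, -0.17, 0.5],[-0.8, 0.57, 0.2, -0.00]]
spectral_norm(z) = 8.57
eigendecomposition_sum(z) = [[(0.25+0j), 0.48-0.00j, -0.36+0.00j, 0.67+0.00j], [1.10+0.00j, (2.14-0j), -1.60+0.00j, (2.98+0j)], [(-0.53-0j), (-1.04+0j), 0.77-0.00j, -1.44+0.00j], [1.30+0.00j, (2.52-0j), -1.89+0.00j, (3.51+0j)]] + [[0.36+1.30j, (1.1-0.24j), 1.07+0.79j, (-0.56+0.28j)], [-0.96-0.29j, -0.29+0.79j, -0.93+0.36j, (0.05-0.47j)], [-0.59+0.01j, (-0.02+0.49j), -0.45+0.37j, (-0.06-0.27j)], [0.24-0.27j, (-0.21-0.21j), 0.03-0.35j, (0.14+0.09j)]] + [[(0.36-1.3j),  1.10+0.24j,  1.07-0.79j,  -0.56-0.28j], [-0.96+0.29j,  (-0.29-0.79j),  -0.93-0.36j,  0.05+0.47j], [(-0.59-0.01j),  -0.02-0.49j,  -0.45-0.37j,  -0.06+0.27j], [0.24+0.27j,  (-0.21+0.21j),  (0.03+0.35j),  0.14-0.09j]] + [[0.15-0.00j, -1.16+0.00j, 2.88-0.00j, (2.14-0j)], [(0.03-0j), -0.26+0.00j, 0.65-0.00j, 0.48-0.00j], [-0.18+0.00j, (1.36-0j), -3.37+0.00j, -2.51+0.00j], [-0.18+0.00j, 1.35-0.00j, -3.35+0.00j, (-2.49+0j)]]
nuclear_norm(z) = 19.58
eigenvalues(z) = [(6.68+0j), (-0.23+2.55j), (-0.23-2.55j), (-5.97+0j)]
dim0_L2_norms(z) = [2.84, 4.0, 8.29, 5.81]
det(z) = -260.73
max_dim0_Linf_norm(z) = 5.18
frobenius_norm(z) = 11.25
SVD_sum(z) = [[0.33, -1.04, 4.22, 0.36], [-0.21, 0.66, -2.69, -0.23], [-0.29, 0.93, -3.79, -0.32], [-0.42, 1.32, -5.39, -0.46]] + [[0.72, 1.01, 0.01, 2.10], [0.99, 1.39, 0.02, 2.89], [-1.17, -1.64, -0.02, -3.40], [0.89, 1.24, 0.01, 2.59]] + [[0.80,1.03,0.26,-0.77], [-0.93,-1.20,-0.30,0.90], [0.35,0.44,0.11,-0.33], [0.85,1.09,0.27,-0.82]] + [[-0.73, 0.52, 0.18, -0.00], [-0.64, 0.46, 0.16, -0.00], [-0.77, 0.55, 0.2, -0.0], [0.29, -0.21, -0.07, 0.00]]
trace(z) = 0.24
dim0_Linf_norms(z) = [1.89, 3.45, 5.18, 4.06]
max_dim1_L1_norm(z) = 11.55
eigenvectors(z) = [[0.14+0.00j, 0.74+0.00j, 0.74-0.00j, -0.52+0.00j],[0.61+0.00j, -0.30+0.47j, -0.30-0.47j, (-0.12+0j)],[(-0.3+0j), (-0.08+0.31j), -0.08-0.31j, (0.6+0j)],[(0.72+0j), (-0.11-0.17j), -0.11+0.17j, 0.60+0.00j]]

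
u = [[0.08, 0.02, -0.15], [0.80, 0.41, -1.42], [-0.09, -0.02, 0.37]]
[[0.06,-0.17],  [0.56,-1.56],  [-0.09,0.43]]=u @ [[0.59, 0.19],  [-0.13, 0.06],  [-0.10, 1.22]]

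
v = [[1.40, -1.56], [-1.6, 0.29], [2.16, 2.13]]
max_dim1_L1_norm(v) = 4.29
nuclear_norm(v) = 5.64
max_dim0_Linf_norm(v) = 2.16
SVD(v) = [[-0.13, -0.85], [0.38, 0.44], [-0.92, 0.30]] @ diag([3.216313330449331, 2.428070954559181]) @ [[-0.86, -0.51], [-0.51, 0.86]]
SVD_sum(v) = [[0.35, 0.21], [-1.06, -0.63], [2.53, 1.50]] + [[1.05,-1.77], [-0.54,0.92], [-0.37,0.63]]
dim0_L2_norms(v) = [3.03, 2.66]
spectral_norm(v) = 3.22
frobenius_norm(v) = 4.03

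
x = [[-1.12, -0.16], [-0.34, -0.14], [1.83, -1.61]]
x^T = [[-1.12, -0.34, 1.83], [-0.16, -0.14, -1.61]]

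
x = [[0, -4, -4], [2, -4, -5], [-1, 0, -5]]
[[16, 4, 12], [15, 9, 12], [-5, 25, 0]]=x@[[0, 0, 0], [-5, 4, -3], [1, -5, 0]]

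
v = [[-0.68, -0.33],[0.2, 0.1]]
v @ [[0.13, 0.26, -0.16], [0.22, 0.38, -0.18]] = [[-0.16,-0.3,0.17], [0.05,0.09,-0.05]]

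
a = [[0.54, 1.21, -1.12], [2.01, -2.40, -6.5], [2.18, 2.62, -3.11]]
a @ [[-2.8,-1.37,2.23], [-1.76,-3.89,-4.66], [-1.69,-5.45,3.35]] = [[-1.75, 0.66, -8.19], [9.58, 42.01, -6.11], [-5.46, 3.77, -17.77]]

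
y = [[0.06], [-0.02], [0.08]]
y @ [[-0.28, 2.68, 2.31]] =[[-0.02,0.16,0.14], [0.01,-0.05,-0.05], [-0.02,0.21,0.18]]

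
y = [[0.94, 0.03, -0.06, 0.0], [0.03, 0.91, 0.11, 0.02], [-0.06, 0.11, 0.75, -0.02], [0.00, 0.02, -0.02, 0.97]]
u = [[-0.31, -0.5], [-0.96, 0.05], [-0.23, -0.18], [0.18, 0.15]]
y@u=[[-0.31, -0.46],[-0.90, 0.01],[-0.26, -0.10],[0.16, 0.15]]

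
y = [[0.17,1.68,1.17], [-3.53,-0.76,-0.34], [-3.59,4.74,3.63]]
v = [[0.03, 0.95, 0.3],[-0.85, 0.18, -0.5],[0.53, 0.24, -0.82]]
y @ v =[[-0.8,0.74,-1.75], [0.36,-3.57,-0.40], [-2.21,-1.69,-6.42]]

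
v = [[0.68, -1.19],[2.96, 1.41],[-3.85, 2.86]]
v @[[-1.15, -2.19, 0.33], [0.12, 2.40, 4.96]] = [[-0.92, -4.35, -5.68], [-3.23, -3.10, 7.97], [4.77, 15.30, 12.92]]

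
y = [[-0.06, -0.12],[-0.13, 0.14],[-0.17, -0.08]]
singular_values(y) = [0.22, 0.2]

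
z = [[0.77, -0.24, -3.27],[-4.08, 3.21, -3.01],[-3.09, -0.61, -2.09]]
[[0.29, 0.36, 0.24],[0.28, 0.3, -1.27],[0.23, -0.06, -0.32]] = z @ [[-0.01, 0.07, 0.16], [-0.01, 0.09, -0.21], [-0.09, -0.10, -0.02]]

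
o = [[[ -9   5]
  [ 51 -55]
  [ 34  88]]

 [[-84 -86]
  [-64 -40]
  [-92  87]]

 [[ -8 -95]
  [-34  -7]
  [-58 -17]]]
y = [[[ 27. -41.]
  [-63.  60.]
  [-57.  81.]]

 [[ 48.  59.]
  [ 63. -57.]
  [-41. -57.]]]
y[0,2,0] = -57.0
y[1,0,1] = 59.0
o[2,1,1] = -7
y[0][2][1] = 81.0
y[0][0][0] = 27.0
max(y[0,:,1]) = 81.0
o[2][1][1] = -7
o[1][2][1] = 87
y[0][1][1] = 60.0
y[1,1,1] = -57.0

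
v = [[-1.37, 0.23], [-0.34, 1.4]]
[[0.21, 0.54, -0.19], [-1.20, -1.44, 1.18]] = v@[[-0.31,  -0.59,  0.29],[-0.93,  -1.17,  0.91]]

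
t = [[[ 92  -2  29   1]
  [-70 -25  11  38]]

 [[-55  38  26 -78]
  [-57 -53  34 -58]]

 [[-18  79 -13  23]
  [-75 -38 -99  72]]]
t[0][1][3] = 38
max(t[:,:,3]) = 72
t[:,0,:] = [[92, -2, 29, 1], [-55, 38, 26, -78], [-18, 79, -13, 23]]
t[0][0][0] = 92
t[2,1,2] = -99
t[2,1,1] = -38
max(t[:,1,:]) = 72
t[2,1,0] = -75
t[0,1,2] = 11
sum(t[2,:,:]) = -69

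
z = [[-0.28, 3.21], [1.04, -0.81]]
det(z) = -3.11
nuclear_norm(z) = 4.28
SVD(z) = [[0.96, -0.29],[-0.29, -0.96]] @ diag([3.355646753259931, 0.9272728117097413]) @ [[-0.17, 0.99],[-0.99, -0.17]]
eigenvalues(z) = [1.3, -2.39]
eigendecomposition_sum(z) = [[0.74, 1.13], [0.37, 0.56]] + [[-1.02, 2.08], [0.67, -1.37]]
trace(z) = -1.09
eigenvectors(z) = [[0.90, -0.84], [0.44, 0.55]]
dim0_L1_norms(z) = [1.32, 4.02]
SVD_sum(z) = [[-0.55, 3.16], [0.17, -0.96]] + [[0.27, 0.05], [0.87, 0.15]]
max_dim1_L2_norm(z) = 3.22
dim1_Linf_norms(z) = [3.21, 1.04]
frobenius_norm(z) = 3.48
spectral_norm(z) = 3.36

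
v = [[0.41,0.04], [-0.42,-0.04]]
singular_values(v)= [0.59, 0.0]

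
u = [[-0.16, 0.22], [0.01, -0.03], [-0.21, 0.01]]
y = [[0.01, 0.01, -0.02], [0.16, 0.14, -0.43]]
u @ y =[[0.03, 0.03, -0.09], [-0.0, -0.00, 0.01], [-0.0, -0.00, -0.00]]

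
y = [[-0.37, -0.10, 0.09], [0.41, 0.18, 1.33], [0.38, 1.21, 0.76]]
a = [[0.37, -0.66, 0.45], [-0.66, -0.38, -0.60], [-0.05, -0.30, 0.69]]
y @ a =[[-0.08, 0.26, -0.04], [-0.03, -0.74, 0.99], [-0.70, -0.94, -0.03]]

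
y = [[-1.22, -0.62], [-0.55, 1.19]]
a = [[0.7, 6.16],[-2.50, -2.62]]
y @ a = [[0.70, -5.89], [-3.36, -6.51]]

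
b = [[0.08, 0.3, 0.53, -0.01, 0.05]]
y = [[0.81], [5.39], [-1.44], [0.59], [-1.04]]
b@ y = [[0.86]]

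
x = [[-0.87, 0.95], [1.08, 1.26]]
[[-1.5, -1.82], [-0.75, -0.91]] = x @ [[0.55,  0.67], [-1.07,  -1.30]]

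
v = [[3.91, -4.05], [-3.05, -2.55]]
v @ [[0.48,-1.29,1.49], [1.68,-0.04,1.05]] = [[-4.93, -4.88, 1.57], [-5.75, 4.04, -7.22]]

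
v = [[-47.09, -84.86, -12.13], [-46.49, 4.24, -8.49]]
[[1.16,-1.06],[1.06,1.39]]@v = [[-5.34, -102.93, -5.07], [-114.54, -84.06, -24.66]]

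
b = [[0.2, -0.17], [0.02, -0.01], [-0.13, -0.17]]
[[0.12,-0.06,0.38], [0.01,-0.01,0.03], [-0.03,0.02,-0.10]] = b @ [[0.45, -0.23, 1.47], [-0.16, 0.08, -0.52]]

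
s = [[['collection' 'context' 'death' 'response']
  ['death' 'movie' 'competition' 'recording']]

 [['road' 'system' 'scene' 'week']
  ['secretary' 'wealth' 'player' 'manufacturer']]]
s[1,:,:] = [['road', 'system', 'scene', 'week'], ['secretary', 'wealth', 'player', 'manufacturer']]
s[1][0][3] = 'week'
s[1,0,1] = 'system'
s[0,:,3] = ['response', 'recording']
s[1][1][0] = 'secretary'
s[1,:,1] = ['system', 'wealth']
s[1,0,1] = 'system'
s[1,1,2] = 'player'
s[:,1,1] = ['movie', 'wealth']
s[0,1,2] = 'competition'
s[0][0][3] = 'response'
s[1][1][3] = 'manufacturer'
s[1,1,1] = 'wealth'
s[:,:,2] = [['death', 'competition'], ['scene', 'player']]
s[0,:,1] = ['context', 'movie']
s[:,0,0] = ['collection', 'road']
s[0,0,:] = ['collection', 'context', 'death', 'response']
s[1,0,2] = 'scene'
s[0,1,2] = 'competition'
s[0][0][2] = 'death'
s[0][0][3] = 'response'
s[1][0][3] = 'week'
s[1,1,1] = 'wealth'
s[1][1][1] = 'wealth'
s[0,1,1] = 'movie'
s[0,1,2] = 'competition'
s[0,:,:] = [['collection', 'context', 'death', 'response'], ['death', 'movie', 'competition', 'recording']]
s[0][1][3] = 'recording'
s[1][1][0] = 'secretary'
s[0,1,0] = 'death'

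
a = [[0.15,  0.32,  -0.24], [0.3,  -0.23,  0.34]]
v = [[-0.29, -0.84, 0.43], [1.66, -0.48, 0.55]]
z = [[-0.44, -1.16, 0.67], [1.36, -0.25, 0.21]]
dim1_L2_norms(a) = [0.43, 0.51]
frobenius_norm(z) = 1.99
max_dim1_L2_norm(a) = 0.51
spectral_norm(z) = 1.46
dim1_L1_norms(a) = [0.71, 0.87]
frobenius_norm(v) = 2.06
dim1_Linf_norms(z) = [1.16, 1.36]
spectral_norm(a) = 0.58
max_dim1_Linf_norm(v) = 1.66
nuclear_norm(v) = 2.80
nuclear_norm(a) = 0.90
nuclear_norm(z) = 2.81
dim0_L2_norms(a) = [0.34, 0.39, 0.42]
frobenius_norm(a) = 0.66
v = z + a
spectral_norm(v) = 1.82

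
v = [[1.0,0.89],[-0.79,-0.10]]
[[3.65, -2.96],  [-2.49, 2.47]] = v @ [[3.07, -3.16], [0.65, 0.23]]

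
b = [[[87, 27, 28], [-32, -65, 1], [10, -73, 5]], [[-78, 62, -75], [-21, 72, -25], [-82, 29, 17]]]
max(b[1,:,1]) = 72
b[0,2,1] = -73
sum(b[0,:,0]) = 65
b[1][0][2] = -75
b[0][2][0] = 10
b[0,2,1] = -73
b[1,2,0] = -82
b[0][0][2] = 28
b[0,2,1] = -73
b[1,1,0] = -21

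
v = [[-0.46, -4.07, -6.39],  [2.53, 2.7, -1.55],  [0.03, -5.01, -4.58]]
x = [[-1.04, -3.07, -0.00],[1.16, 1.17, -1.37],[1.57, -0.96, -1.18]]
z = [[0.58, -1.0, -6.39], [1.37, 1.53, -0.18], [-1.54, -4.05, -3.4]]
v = z + x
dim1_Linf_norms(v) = [6.39, 2.7, 5.01]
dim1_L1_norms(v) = [10.92, 6.78, 9.62]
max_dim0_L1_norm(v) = 12.52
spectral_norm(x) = 3.63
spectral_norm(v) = 10.11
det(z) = 12.02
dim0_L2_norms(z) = [2.14, 4.44, 7.24]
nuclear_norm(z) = 12.08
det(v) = 43.80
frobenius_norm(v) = 10.94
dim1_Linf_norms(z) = [6.39, 1.53, 4.05]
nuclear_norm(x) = 6.72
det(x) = 5.20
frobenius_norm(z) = 8.76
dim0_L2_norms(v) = [2.57, 7.0, 8.01]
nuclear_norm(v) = 15.23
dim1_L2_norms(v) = [7.59, 4.01, 6.79]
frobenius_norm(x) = 4.46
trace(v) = -2.34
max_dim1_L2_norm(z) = 6.49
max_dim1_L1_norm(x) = 4.11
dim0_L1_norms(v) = [3.02, 11.78, 12.52]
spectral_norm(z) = 7.89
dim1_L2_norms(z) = [6.49, 2.06, 5.51]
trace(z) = -1.29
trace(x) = -1.05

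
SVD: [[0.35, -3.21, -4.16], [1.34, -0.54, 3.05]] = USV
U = [[-0.90, 0.44],[0.44, 0.9]]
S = [5.73, 2.5]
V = [[0.05, 0.46, 0.89], [0.54, -0.76, 0.37]]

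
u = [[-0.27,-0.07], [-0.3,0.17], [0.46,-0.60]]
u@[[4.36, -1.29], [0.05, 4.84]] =[[-1.18, 0.01], [-1.30, 1.21], [1.98, -3.5]]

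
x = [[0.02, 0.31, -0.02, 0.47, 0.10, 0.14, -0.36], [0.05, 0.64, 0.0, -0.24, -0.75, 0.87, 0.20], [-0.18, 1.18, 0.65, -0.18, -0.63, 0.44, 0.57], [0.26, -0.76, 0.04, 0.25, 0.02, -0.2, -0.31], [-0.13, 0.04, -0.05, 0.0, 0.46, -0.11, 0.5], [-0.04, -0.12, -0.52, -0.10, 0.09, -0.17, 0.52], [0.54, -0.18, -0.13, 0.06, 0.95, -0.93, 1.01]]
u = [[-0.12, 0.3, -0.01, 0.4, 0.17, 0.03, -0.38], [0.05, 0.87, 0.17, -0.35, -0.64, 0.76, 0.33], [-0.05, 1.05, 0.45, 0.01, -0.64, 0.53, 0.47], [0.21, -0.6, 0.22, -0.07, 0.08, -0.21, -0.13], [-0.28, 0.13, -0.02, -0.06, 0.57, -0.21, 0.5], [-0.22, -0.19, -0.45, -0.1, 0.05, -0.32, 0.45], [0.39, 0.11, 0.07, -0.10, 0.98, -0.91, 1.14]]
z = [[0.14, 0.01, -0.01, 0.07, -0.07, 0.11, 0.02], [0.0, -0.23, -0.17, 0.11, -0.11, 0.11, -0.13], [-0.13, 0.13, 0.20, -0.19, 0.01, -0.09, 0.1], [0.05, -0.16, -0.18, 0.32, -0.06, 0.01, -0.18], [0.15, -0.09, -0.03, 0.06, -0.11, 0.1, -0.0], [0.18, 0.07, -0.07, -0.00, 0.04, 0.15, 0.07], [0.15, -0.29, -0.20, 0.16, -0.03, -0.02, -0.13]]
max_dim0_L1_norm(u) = 3.4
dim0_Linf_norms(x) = [0.54, 1.18, 0.65, 0.47, 0.95, 0.93, 1.01]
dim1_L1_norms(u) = [1.41, 3.17, 3.2, 1.52, 1.77, 1.78, 3.7]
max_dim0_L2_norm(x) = 1.59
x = u + z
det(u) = -0.00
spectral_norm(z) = 0.79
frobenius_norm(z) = 0.91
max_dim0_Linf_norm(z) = 0.32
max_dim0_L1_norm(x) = 3.47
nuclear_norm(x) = 6.58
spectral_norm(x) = 2.42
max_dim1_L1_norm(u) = 3.7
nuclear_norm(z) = 1.63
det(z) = 0.00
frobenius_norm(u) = 3.13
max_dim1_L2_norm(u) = 1.81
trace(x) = 2.86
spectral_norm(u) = 2.28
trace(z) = 0.34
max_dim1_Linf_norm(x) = 1.18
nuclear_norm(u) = 6.27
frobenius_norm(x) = 3.19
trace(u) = 2.52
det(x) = -0.07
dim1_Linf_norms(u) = [0.4, 0.87, 1.05, 0.6, 0.57, 0.45, 1.14]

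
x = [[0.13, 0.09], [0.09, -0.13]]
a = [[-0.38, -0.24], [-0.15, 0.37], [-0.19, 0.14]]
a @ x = [[-0.07, -0.0], [0.01, -0.06], [-0.01, -0.04]]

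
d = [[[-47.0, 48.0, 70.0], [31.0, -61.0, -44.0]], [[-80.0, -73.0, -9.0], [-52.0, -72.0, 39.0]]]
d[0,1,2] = -44.0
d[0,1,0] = 31.0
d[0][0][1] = 48.0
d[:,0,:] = [[-47.0, 48.0, 70.0], [-80.0, -73.0, -9.0]]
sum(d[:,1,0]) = -21.0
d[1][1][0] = -52.0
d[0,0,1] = 48.0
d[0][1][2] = -44.0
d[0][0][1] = 48.0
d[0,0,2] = 70.0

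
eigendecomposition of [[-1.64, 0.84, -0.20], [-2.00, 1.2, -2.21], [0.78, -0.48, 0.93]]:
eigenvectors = [[0.26,0.82,0.45], [0.89,0.54,0.89], [-0.37,-0.19,0.08]]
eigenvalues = [1.54, -1.04, -0.01]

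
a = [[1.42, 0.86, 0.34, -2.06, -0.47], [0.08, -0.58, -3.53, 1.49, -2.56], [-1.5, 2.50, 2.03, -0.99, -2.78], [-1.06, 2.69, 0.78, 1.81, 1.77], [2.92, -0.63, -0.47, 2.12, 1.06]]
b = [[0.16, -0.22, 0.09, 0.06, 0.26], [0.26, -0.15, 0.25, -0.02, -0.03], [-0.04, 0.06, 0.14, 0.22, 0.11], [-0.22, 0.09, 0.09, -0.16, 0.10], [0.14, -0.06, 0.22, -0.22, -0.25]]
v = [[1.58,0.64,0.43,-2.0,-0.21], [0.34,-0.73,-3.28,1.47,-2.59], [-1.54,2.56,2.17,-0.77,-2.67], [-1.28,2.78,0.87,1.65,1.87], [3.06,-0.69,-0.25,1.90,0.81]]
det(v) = -412.06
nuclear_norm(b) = 1.58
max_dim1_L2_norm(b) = 0.43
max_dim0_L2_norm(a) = 4.33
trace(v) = 5.48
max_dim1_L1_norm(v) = 9.71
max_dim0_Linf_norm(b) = 0.26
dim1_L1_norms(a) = [5.15, 8.24, 9.8, 8.11, 7.2]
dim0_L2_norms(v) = [4.0, 3.96, 4.06, 3.62, 4.25]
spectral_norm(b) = 0.56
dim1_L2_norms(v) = [2.67, 4.5, 4.62, 4.04, 3.76]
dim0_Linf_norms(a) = [2.92, 2.69, 3.53, 2.12, 2.78]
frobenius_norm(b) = 0.82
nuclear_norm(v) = 18.44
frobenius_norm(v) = 8.90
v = a + b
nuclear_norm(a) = 18.54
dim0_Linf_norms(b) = [0.26, 0.22, 0.25, 0.22, 0.26]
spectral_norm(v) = 5.88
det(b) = 0.00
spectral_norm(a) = 5.82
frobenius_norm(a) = 8.97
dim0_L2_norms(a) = [3.73, 3.87, 4.19, 3.9, 4.33]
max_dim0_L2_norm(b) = 0.4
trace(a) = 5.74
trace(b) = -0.26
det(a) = -418.93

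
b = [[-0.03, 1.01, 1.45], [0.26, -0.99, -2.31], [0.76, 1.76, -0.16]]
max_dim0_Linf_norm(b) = 2.31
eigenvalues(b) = [(-0.04+0j), (-0.57+1.59j), (-0.57-1.59j)]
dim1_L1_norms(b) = [2.49, 3.56, 2.68]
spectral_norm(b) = 3.15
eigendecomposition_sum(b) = [[-0.05-0.00j, -0.03+0.00j, 0.01-0.00j], [(0.02+0j), 0.01-0.00j, -0.01+0.00j], [(-0.02-0j), -0.01+0.00j, -0j]] + [[(0.01-0.43j), (0.52-0.67j), (0.72+0.56j)], [(0.12+0.59j), -0.50+1.07j, (-1.15-0.54j)], [(0.39-0.24j), 0.88+0.08j, (-0.08+0.95j)]] + [[0.01+0.43j, 0.52+0.67j, 0.72-0.56j], [0.12-0.59j, (-0.5-1.07j), (-1.15+0.54j)], [0.39+0.24j, (0.88-0.08j), -0.08-0.95j]]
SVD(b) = [[0.56, -0.02, -0.83], [-0.78, 0.33, -0.53], [0.28, 0.94, 0.17]] @ diag([3.153887138649993, 1.8057592696323768, 0.01814874086293133]) @ [[-0.0, 0.58, 0.81], [0.45, 0.73, -0.52], [0.9, -0.36, 0.26]]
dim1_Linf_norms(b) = [1.45, 2.31, 1.76]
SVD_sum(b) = [[-0.0, 1.03, 1.44], [0.0, -1.43, -2.0], [-0.00, 0.52, 0.73]] + [[-0.01, -0.02, 0.02], [0.27, 0.43, -0.31], [0.76, 1.24, -0.89]] + [[-0.01, 0.01, -0.00], [-0.01, 0.00, -0.00], [0.0, -0.00, 0.0]]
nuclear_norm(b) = 4.98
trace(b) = -1.18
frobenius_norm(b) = 3.63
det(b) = -0.10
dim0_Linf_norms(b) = [0.76, 1.76, 2.31]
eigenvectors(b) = [[(0.89+0j), (-0.48-0.11j), -0.48+0.11j], [(-0.37+0j), (0.69+0j), (0.69-0j)], [(0.25+0j), (-0.18-0.49j), -0.18+0.49j]]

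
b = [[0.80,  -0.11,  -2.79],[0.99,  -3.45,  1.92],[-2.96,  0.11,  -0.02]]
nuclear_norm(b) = 9.65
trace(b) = -2.67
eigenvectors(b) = [[-0.74, -0.29, 0.01],[0.08, -0.91, 1.0],[0.66, -0.3, -0.02]]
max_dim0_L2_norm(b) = 3.45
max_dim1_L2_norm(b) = 4.07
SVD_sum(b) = [[-0.43, 1.00, -0.84], [1.24, -2.91, 2.44], [-0.31, 0.73, -0.62]] + [[1.82, -0.18, -1.13], [0.09, -0.01, -0.06], [-2.12, 0.21, 1.32]] + [[-0.6, -0.94, -0.81], [-0.34, -0.53, -0.46], [-0.53, -0.83, -0.72]]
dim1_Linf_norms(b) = [2.79, 3.45, 2.96]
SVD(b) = [[0.32, 0.65, 0.69], [-0.92, 0.03, 0.39], [0.23, -0.76, 0.61]] @ diag([4.342719233349187, 3.3048654852860992, 1.9994883806773502]) @ [[-0.31, 0.73, -0.61],  [0.85, -0.08, -0.53],  [-0.43, -0.68, -0.59]]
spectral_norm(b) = 4.34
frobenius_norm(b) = 5.81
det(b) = 28.70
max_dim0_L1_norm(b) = 4.75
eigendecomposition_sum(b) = [[1.87, -0.06, -1.60], [-0.20, 0.01, 0.17], [-1.67, 0.05, 1.43]] + [[-1.12, -0.02, -1.25], [-3.54, -0.05, -3.96], [-1.19, -0.02, -1.32]] + [[0.05, -0.04, 0.06], [4.73, -3.41, 5.7], [-0.1, 0.08, -0.13]]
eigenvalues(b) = [3.31, -2.49, -3.48]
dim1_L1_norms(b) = [3.7, 6.36, 3.09]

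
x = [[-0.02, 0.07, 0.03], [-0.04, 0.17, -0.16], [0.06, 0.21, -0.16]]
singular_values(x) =[0.35, 0.07, 0.07]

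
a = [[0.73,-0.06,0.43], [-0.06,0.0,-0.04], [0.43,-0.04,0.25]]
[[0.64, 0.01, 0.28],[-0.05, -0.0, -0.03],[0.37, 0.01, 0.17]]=a @[[0.85, 0.09, 0.05],[0.09, 0.11, -0.11],[0.05, -0.11, 0.56]]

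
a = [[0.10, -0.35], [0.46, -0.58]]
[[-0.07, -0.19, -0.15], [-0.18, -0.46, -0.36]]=a @ [[-0.2, -0.5, -0.4],  [0.15, 0.39, 0.31]]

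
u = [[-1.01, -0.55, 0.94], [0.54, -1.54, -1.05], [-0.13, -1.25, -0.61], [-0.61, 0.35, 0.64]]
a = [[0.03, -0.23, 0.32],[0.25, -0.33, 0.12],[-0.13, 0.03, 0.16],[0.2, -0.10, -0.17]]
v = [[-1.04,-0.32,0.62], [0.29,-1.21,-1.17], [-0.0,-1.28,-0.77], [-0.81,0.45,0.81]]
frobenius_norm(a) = 0.68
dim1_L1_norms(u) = [2.5, 3.13, 1.99, 1.6]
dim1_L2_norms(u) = [1.49, 1.94, 1.4, 0.95]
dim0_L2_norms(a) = [0.35, 0.42, 0.41]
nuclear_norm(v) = 4.04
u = v + a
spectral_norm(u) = 2.49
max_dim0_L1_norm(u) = 3.69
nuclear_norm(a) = 0.96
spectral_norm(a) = 0.55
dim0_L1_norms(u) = [2.29, 3.69, 3.24]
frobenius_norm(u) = 2.97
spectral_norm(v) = 2.50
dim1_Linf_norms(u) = [1.01, 1.54, 1.25, 0.64]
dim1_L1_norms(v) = [1.98, 2.67, 2.05, 2.07]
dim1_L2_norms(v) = [1.25, 1.71, 1.49, 1.23]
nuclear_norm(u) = 4.31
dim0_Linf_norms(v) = [1.04, 1.28, 1.17]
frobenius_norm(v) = 2.87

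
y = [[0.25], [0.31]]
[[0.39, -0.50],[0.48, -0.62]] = y @ [[1.56, -2.01]]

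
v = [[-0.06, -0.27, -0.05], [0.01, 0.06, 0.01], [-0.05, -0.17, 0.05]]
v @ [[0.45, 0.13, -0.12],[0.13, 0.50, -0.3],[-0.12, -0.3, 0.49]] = [[-0.06, -0.13, 0.06], [0.01, 0.03, -0.01], [-0.05, -0.11, 0.08]]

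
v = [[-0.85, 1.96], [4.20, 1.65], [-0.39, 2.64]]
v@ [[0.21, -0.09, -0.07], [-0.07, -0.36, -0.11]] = [[-0.32, -0.63, -0.16],  [0.77, -0.97, -0.48],  [-0.27, -0.92, -0.26]]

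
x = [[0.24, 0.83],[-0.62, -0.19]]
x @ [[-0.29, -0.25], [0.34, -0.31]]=[[0.21, -0.32], [0.12, 0.21]]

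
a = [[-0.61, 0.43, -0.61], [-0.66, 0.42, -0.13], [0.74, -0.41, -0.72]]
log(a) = [[3.19-2.05j,(-4.73+3.18j),(-4.62+1.17j)], [(3.98-3.24j),-7.06+5.04j,-4.18+1.86j], [3.29-0.26j,(-2.35+0.41j),-1.60+0.15j]]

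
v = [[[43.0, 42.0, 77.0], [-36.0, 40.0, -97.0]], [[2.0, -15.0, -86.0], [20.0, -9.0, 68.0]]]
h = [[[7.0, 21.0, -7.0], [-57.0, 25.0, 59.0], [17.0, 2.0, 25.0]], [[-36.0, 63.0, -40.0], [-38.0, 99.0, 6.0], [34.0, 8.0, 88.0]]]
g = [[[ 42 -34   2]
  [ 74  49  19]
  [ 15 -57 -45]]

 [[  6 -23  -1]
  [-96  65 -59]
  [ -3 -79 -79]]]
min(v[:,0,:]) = -86.0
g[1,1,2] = -59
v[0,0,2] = 77.0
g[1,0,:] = [6, -23, -1]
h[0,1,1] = 25.0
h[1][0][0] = -36.0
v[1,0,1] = -15.0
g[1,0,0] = 6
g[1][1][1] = 65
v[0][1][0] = -36.0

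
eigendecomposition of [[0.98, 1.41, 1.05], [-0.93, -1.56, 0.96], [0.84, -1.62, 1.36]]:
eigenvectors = [[(-0.69+0j),0.28+0.51j,0.28-0.51j], [(-0.02+0j),-0.62+0.00j,(-0.62-0j)], [-0.73+0.00j,(-0.31-0.43j),(-0.31+0.43j)]]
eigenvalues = [(2.12+0j), (-0.67+1.44j), (-0.67-1.44j)]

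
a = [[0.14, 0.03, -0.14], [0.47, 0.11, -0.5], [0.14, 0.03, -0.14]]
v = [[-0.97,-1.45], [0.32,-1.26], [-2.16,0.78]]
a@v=[[0.18,-0.35], [0.66,-1.21], [0.18,-0.35]]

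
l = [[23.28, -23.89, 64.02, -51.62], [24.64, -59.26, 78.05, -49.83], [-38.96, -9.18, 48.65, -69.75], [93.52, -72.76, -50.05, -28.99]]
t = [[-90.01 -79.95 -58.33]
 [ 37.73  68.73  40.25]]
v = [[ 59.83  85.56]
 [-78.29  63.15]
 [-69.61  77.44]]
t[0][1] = -79.95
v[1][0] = -78.29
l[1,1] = -59.26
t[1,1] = 68.73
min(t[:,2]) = -58.33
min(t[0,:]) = -90.01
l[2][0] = -38.96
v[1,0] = -78.29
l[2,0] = -38.96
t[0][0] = -90.01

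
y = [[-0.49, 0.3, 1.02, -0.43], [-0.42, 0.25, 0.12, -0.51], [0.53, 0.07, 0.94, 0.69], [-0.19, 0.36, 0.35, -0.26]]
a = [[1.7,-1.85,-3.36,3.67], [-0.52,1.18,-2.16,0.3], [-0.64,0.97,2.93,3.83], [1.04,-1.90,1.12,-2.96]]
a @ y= [[-2.53, 1.13, -0.36, -3.06],  [-1.44, 0.1, -2.31, -1.95],  [0.73, 1.63, 3.56, 0.81],  [1.44, -1.15, 0.85, 2.06]]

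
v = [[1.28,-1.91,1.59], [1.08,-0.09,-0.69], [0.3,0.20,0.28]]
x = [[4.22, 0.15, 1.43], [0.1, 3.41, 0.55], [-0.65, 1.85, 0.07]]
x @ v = [[5.99, -7.79, 7.01],[3.98, -0.39, -2.04],[1.19, 1.09, -2.29]]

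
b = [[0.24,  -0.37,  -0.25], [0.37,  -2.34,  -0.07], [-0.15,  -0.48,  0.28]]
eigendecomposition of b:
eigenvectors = [[0.16,0.79,-0.65], [0.97,0.11,-0.10], [0.19,0.60,0.76]]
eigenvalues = [-2.29, -0.0, 0.47]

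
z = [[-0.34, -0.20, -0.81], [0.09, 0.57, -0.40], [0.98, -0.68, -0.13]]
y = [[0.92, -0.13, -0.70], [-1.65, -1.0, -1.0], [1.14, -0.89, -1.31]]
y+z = [[0.58,  -0.33,  -1.51], [-1.56,  -0.43,  -1.40], [2.12,  -1.57,  -1.44]]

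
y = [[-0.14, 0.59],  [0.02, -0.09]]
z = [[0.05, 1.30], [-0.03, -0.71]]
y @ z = [[-0.02, -0.60], [0.00, 0.09]]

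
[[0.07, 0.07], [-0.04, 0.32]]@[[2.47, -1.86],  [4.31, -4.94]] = [[0.47, -0.48], [1.28, -1.51]]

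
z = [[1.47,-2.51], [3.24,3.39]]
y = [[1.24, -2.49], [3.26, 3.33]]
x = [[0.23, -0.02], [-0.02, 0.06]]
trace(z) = 4.86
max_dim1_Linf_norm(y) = 3.33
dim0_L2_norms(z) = [3.56, 4.22]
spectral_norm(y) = 4.79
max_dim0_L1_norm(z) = 5.9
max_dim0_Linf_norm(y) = 3.33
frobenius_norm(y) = 5.43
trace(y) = 4.57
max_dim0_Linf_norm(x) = 0.23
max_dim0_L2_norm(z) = 4.22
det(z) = 13.12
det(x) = 0.01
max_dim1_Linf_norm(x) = 0.23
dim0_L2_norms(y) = [3.49, 4.16]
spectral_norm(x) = 0.23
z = x + y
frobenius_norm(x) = 0.24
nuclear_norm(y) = 7.34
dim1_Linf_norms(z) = [2.51, 3.39]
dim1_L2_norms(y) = [2.78, 4.66]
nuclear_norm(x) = 0.29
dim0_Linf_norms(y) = [3.26, 3.33]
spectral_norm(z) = 4.79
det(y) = 12.25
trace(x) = 0.29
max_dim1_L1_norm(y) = 6.59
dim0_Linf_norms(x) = [0.23, 0.06]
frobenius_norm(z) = 5.52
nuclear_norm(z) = 7.53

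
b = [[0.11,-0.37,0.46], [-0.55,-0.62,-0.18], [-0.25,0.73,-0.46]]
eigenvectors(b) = [[-0.39-0.44j,-0.39+0.44j,(-0.5+0j)], [(0.29+0.23j),0.29-0.23j,-0.57+0.00j], [0.72+0.00j,0.72-0.00j,0.65+0.00j]]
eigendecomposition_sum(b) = [[(0.18+0.15j), 0.07-0.10j, 0.20+0.03j],[-0.13-0.07j, -0.03+0.07j, -0.13+0.00j],[-0.29+0.05j, 0.04+0.14j, (-0.19+0.16j)]] + [[(0.18-0.15j), 0.07+0.10j, (0.2-0.03j)],[-0.13+0.07j, -0.03-0.07j, -0.13-0.00j],[-0.29-0.05j, (0.04-0.14j), (-0.19-0.16j)]] + [[(-0.26+0j), (-0.5-0j), (0.06+0j)], [-0.29+0.00j, -0.56-0.00j, 0.07+0.00j], [0.33-0.00j, (0.65+0j), -0.08-0.00j]]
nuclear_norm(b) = 2.05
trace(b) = -0.97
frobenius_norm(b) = 1.37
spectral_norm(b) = 1.12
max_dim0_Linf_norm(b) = 0.73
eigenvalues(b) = [(-0.03+0.38j), (-0.03-0.38j), (-0.9+0j)]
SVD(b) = [[-0.48,0.3,0.82],  [-0.42,-0.91,0.09],  [0.77,-0.3,0.56]] @ diag([1.1181212620987853, 0.7833097048347628, 0.15208796650063083]) @ [[-0.02, 0.89, -0.45], [0.77, 0.29, 0.56], [-0.63, 0.34, 0.7]]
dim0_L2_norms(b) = [0.61, 1.03, 0.67]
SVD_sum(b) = [[0.01, -0.48, 0.24],[0.01, -0.42, 0.21],[-0.01, 0.77, -0.39]] + [[0.18,0.07,0.13], [-0.55,-0.21,-0.4], [-0.18,-0.07,-0.13]] + [[-0.08, 0.04, 0.09], [-0.01, 0.00, 0.01], [-0.05, 0.03, 0.06]]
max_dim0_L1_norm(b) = 1.72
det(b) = -0.13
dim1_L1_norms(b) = [0.94, 1.35, 1.44]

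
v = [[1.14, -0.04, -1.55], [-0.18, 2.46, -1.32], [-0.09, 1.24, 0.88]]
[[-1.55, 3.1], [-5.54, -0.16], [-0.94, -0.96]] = v @[[0.22, 1.94], [-1.59, -0.23], [1.2, -0.57]]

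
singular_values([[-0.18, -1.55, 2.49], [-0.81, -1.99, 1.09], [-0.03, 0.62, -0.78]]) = [3.78, 1.07, 0.13]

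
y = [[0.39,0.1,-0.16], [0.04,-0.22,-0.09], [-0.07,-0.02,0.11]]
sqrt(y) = [[(0.61+0j), 0.10-0.07j, -0.17-0.02j],[(0.04-0.02j), (0.01+0.47j), (-0.08+0.12j)],[(-0.08-0j), -0.02+0.01j, 0.31+0.00j]]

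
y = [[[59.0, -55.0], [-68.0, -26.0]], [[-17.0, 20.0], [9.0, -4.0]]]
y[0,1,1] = -26.0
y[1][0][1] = 20.0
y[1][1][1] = -4.0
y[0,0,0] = 59.0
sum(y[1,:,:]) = 8.0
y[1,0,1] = 20.0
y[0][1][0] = -68.0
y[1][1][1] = -4.0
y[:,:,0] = [[59.0, -68.0], [-17.0, 9.0]]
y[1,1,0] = 9.0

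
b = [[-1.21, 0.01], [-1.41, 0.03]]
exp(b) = [[0.29, 0.01],[-0.83, 1.03]]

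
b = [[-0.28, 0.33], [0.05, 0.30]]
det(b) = -0.10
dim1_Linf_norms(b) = [0.33, 0.3]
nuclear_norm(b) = 0.69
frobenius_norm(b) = 0.53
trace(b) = 0.02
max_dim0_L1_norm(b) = 0.63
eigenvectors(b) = [[-1.00, -0.48], [0.08, -0.88]]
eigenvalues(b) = [-0.31, 0.33]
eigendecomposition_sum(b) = [[-0.29, 0.16], [0.02, -0.01]] + [[0.01,0.17],[0.03,0.31]]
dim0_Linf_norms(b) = [0.28, 0.33]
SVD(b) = [[0.86, 0.51], [0.51, -0.86]] @ diag([0.48705540494337635, 0.20634202799101234]) @ [[-0.44, 0.90], [-0.90, -0.44]]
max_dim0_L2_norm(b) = 0.45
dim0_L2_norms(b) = [0.28, 0.45]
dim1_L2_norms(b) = [0.43, 0.3]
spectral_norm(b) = 0.49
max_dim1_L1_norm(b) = 0.61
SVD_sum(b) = [[-0.19,0.38], [-0.11,0.22]] + [[-0.09, -0.05], [0.16, 0.08]]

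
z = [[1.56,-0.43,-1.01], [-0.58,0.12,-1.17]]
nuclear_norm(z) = 3.22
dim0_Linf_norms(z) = [1.56, 0.43, 1.17]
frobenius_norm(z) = 2.31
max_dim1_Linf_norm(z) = 1.56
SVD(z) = [[-0.99,-0.12], [-0.12,0.99]] @ diag([1.9143400331884752, 1.3013847383967392]) @ [[-0.77, 0.22, 0.59], [-0.58, 0.13, -0.8]]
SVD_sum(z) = [[1.47, -0.41, -1.13], [0.17, -0.05, -0.13]] + [[0.09,-0.02,0.12], [-0.75,0.17,-1.04]]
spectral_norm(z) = 1.91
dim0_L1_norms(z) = [2.14, 0.55, 2.18]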